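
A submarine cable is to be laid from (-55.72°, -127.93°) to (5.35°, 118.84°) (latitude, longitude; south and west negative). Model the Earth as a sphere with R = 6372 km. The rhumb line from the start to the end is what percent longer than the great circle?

5.2%

Great circle: σ = 1.8736 rad → d_gc = Rσ = 11938.8 km
Rhumb: Δφ = +1.0659, Δλ = -1.9762, Δψ = +1.2699, q = Δφ/Δψ = 0.8394 → d_rh = R√(Δφ²+q²Δλ²) = 12563.8 km
Excess = (12563.8 − 11938.8) / 11938.8 = 625.0 / 11938.8 = 5.24% ≈ 5.2%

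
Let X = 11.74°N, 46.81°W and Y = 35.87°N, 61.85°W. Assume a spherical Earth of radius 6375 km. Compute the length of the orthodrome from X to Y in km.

Haversine: a = sin²(Δφ/2)+cos φ₁ cos φ₂ sin²(Δλ/2) = 0.05728;  σ = 2·atan2(√a,√(1−a))
σ = 27.694° → d = Rσ = 6375·0.48335 = 3081 km

3081 km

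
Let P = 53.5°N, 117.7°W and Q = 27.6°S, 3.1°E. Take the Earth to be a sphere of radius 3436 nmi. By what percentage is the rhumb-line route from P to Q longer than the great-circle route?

2.8%

Great circle: σ = 2.2683 rad → d_gc = Rσ = 7794.0 nmi
Rhumb: Δφ = -1.4155, Δλ = +2.1084, Δψ = -1.6109, q = Δφ/Δψ = 0.8787 → d_rh = R√(Δφ²+q²Δλ²) = 8010.7 nmi
Excess = (8010.7 − 7794.0) / 7794.0 = 216.7 / 7794.0 = 2.78% ≈ 2.8%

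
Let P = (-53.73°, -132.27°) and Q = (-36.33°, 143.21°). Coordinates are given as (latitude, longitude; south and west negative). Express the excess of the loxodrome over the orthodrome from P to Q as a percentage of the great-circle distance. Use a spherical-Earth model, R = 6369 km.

5.3%

Great circle: σ = 1.0202 rad → d_gc = Rσ = 6497.9 km
Rhumb: Δφ = +0.3037, Δλ = -1.4752, Δψ = +0.4348, q = Δφ/Δψ = 0.6985 → d_rh = R√(Δφ²+q²Δλ²) = 6841.6 km
Excess = (6841.6 − 6497.9) / 6497.9 = 343.7 / 6497.9 = 5.29% ≈ 5.3%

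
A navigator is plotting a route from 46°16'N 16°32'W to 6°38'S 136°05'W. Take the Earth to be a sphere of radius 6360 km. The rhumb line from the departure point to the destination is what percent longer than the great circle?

Great circle: σ = 2.0066 rad → d_gc = Rσ = 12761.9 km
Rhumb: Δφ = -0.9233, Δλ = -2.0865, Δψ = -1.0290, q = Δφ/Δψ = 0.8972 → d_rh = R√(Δφ²+q²Δλ²) = 13275.9 km
Excess = (13275.9 − 12761.9) / 12761.9 = 514.0 / 12761.9 = 4.03% ≈ 4.0%

4.0%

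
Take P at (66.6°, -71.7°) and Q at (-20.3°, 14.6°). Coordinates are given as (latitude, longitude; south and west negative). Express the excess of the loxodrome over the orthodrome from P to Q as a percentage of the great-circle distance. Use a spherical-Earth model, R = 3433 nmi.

2.8%

Great circle: σ = 1.8696 rad → d_gc = Rσ = 6418.3 nmi
Rhumb: Δφ = -1.5167, Δλ = +1.5062, Δψ = -1.9366, q = Δφ/Δψ = 0.7832 → d_rh = R√(Δφ²+q²Δλ²) = 6596.3 nmi
Excess = (6596.3 − 6418.3) / 6418.3 = 178.0 / 6418.3 = 2.77% ≈ 2.8%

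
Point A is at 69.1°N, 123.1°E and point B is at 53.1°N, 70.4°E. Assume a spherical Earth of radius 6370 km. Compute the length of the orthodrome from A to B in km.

Haversine: a = sin²(Δφ/2)+cos φ₁ cos φ₂ sin²(Δλ/2) = 0.06157;  σ = 2·atan2(√a,√(1−a))
σ = 28.733° → d = Rσ = 6370·0.50149 = 3194 km

3194 km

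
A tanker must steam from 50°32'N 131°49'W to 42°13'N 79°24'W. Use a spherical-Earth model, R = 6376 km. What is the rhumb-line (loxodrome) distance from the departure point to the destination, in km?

4118 km

Δψ = ln[tan(π/4+φ₂/2)/tan(π/4+φ₁/2)] = -0.2110;  Δφ = -0.1452 rad,  Δλ = +0.9148 rad
q = Δφ/Δψ = 0.6880
d = R·√(Δφ² + q²Δλ²) = 6376·0.64593 = 4118 km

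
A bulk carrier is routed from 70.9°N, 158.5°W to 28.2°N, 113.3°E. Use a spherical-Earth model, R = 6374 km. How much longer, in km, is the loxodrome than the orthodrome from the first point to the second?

471 km

Great circle: cos σ = sin φ₁ sin φ₂ + cos φ₁ cos φ₂ cos Δλ,  σ = 1.0978 rad → d_gc = 6997.1 km
Rhumb line: Δψ = -1.2690, q = Δφ/Δψ = 0.5873, d_rh = R√(Δφ²+q²Δλ²) = 7467.9 km
Excess = 7467.9 − 6997.1 = 470.8 ≈ 471 km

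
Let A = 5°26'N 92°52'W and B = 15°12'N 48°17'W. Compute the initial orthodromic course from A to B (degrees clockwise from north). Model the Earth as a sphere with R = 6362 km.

73.9°

θ = atan2( sin Δλ·cos φ₂ ,  cos φ₁ sin φ₂ − sin φ₁ cos φ₂ cos Δλ )
  = atan2(+0.6774, +0.1959) = 73.87°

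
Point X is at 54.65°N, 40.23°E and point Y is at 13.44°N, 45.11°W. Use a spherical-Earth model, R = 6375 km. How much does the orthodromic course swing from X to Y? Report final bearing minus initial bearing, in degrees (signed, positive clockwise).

At departure: θ₁ = atan2(sin Δλ cos φ₂, cos φ₁ sin φ₂ − sin φ₁ cos φ₂ cos Δλ) = 274.13°
At arrival: θ₂ = atan2(sin Δλ cos φ₁, −cos φ₂ sin φ₁ + sin φ₂ cos φ₁ cos Δλ) = 216.39°
Δθ = θ₂ − θ₁ = -57.7°

-57.7°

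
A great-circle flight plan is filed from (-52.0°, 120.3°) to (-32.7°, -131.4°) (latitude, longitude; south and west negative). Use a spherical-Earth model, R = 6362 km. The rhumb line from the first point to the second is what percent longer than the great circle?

Great circle: σ = 1.3046 rad → d_gc = Rσ = 8300.0 km
Rhumb: Δφ = +0.3368, Δλ = +1.8902, Δψ = +0.4617, q = Δφ/Δψ = 0.7296 → d_rh = R√(Δφ²+q²Δλ²) = 9032.1 km
Excess = (9032.1 − 8300.0) / 8300.0 = 732.1 / 8300.0 = 8.82% ≈ 8.8%

8.8%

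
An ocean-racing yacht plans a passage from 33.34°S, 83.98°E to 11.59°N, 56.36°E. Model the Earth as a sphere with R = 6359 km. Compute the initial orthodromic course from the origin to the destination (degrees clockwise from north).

N = sin Δλ·cos φ₂ = -0.4542;  D = cos φ₁ sin φ₂ − sin φ₁ cos φ₂ cos Δλ = +0.6449
initial course = atan2(N, D) = 324.85°

324.8°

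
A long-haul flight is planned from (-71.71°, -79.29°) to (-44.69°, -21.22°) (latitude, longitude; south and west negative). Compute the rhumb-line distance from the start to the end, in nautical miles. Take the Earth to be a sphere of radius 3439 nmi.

Rhumb course C = atan2(Δλ, Δψ) with Δψ = ln[tan(π/4+φ₂/2)/tan(π/4+φ₁/2)] = +0.9527, Δλ = +1.0135 → C = 46.77°
d = R·|Δφ| / |cos C| = 3439·0.47159 / 0.68492 = 2368 nmi

2368 nmi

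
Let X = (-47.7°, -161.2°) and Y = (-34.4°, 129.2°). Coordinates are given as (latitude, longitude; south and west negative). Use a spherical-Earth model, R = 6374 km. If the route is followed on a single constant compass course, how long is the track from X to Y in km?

Δψ = ln[tan(π/4+φ₂/2)/tan(π/4+φ₁/2)] = +0.3096;  Δφ = +0.2321 rad,  Δλ = -1.2147 rad
q = Δφ/Δψ = 0.7499
d = R·√(Δφ² + q²Δλ²) = 6374·0.94000 = 5992 km

5992 km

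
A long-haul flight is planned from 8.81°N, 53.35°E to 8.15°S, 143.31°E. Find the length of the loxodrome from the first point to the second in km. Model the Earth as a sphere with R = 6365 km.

10134 km

Rhumb course C = atan2(Δλ, Δψ) with Δψ = ln[tan(π/4+φ₂/2)/tan(π/4+φ₁/2)] = -0.2971, Δλ = +1.5701 → C = 100.72°
d = R·|Δφ| / |cos C| = 6365·0.29601 / 0.18592 = 10134 km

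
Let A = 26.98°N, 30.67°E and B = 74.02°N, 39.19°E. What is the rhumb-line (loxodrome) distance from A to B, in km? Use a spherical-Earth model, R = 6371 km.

Rhumb course C = atan2(Δλ, Δψ) with Δψ = ln[tan(π/4+φ₂/2)/tan(π/4+φ₁/2)] = +1.4742, Δλ = +0.1487 → C = 5.76°
d = R·|Δφ| / |cos C| = 6371·0.82100 / 0.99495 = 5257 km

5257 km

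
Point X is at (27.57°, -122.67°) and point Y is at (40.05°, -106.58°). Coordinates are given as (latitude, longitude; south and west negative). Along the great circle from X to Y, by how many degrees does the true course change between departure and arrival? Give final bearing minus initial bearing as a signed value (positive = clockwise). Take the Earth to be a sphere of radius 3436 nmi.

+9.0°

Initial bearing θ₁ = atan2(sin Δλ cos φ₂, cos φ₁ sin φ₂ − sin φ₁ cos φ₂ cos Δλ) = 42.69°
Final bearing θ₂ = (initial bearing from the destination back to the start) + 180° = 51.74°
Δθ = θ₂ − θ₁ = +9.0°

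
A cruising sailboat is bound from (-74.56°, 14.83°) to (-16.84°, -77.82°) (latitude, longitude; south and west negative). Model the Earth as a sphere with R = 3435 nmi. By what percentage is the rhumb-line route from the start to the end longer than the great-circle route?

Great circle: σ = 1.3000 rad → d_gc = Rσ = 4465.6 nmi
Rhumb: Δφ = +1.0074, Δλ = -1.6170, Δψ = +1.7001, q = Δφ/Δψ = 0.5926 → d_rh = R√(Δφ²+q²Δλ²) = 4775.8 nmi
Excess = (4775.8 − 4465.6) / 4465.6 = 310.2 / 4465.6 = 6.946% ≈ 6.9%

6.9%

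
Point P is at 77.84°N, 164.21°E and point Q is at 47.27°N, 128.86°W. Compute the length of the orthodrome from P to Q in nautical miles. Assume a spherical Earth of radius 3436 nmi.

cos σ = sin φ₁ sin φ₂ + cos φ₁ cos φ₂ cos Δλ
      = sin(77.84°)sin(47.27°) + cos(77.84°)cos(47.27°)cos(66.93°) = 0.7741
σ = 39.278° → d = Rσ = 3436·0.68553 = 2355 nmi

2355 nmi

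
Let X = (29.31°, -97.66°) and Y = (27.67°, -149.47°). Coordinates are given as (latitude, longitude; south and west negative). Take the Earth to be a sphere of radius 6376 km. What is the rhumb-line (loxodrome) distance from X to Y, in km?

5070 km

Δψ = ln[tan(π/4+φ₂/2)/tan(π/4+φ₁/2)] = -0.0326;  Δφ = -0.0286 rad,  Δλ = -0.9043 rad
q = Δφ/Δψ = 0.8789
d = R·√(Δφ² + q²Δλ²) = 6376·0.79522 = 5070 km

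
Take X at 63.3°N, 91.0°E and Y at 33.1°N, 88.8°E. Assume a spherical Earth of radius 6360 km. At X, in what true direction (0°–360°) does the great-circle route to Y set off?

N = sin Δλ·cos φ₂ = -0.0322;  D = cos φ₁ sin φ₂ − sin φ₁ cos φ₂ cos Δλ = -0.5025
initial course = atan2(N, D) = 183.66°

183.7°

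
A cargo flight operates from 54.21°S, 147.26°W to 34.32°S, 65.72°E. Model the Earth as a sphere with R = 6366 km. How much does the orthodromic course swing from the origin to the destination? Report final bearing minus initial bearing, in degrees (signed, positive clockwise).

Initial bearing θ₁ = atan2(sin Δλ cos φ₂, cos φ₁ sin φ₂ − sin φ₁ cos φ₂ cos Δλ) = 206.76°
Final bearing θ₂ = (initial bearing from the destination back to the start) + 180° = 341.41°
Δθ = θ₂ − θ₁ = +134.7°

+134.7°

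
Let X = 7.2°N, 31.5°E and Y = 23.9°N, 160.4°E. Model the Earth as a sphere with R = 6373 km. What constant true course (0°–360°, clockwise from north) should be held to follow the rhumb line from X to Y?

82.3°

Δψ = ln[tan(π/4+φ₂/2)/tan(π/4+φ₁/2)] = +0.3038
Δλ = +2.2497 rad (taken the short way round)
course = atan2(Δλ, Δψ) = 82.31°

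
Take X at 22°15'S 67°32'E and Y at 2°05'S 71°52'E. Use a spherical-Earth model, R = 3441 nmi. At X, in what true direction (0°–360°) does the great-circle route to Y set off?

θ = atan2( sin Δλ·cos φ₂ ,  cos φ₁ sin φ₂ − sin φ₁ cos φ₂ cos Δλ )
  = atan2(+0.0755, +0.3437) = 12.39°

12.4°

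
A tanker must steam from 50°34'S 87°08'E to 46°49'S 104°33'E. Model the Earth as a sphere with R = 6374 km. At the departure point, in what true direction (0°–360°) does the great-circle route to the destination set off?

N = sin Δλ·cos φ₂ = +0.2048;  D = cos φ₁ sin φ₂ − sin φ₁ cos φ₂ cos Δλ = +0.0412
initial course = atan2(N, D) = 78.64°

78.6°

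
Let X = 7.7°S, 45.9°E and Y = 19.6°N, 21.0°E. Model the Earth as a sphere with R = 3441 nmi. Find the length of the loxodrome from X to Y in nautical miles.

2204 nmi

Rhumb course C = atan2(Δλ, Δψ) with Δψ = ln[tan(π/4+φ₂/2)/tan(π/4+φ₁/2)] = +0.4838, Δλ = -0.4346 → C = 318.06°
d = R·|Δφ| / |cos C| = 3441·0.47647 / 0.74390 = 2204 nmi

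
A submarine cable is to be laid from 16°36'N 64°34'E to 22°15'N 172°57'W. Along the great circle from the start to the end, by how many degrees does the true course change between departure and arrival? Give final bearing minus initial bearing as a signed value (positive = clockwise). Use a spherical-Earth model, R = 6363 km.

+62.5°

At departure: θ₁ = atan2(sin Δλ cos φ₂, cos φ₁ sin φ₂ − sin φ₁ cos φ₂ cos Δλ) = 57.11°
At arrival: θ₂ = atan2(sin Δλ cos φ₁, −cos φ₂ sin φ₁ + sin φ₂ cos φ₁ cos Δλ) = 119.60°
Δθ = θ₂ − θ₁ = +62.5°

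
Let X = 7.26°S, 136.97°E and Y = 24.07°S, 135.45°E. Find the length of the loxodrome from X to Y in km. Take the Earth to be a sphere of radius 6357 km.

Rhumb course C = atan2(Δλ, Δψ) with Δψ = ln[tan(π/4+φ₂/2)/tan(π/4+φ₁/2)] = -0.3060, Δλ = -0.0265 → C = 184.96°
d = R·|Δφ| / |cos C| = 6357·0.29339 / 0.99626 = 1872 km

1872 km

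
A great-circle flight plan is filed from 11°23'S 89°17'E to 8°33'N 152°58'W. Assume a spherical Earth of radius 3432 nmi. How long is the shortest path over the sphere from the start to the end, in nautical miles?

7112 nmi

cos σ = sin φ₁ sin φ₂ + cos φ₁ cos φ₂ cos Δλ
      = sin(-11.38°)sin(8.55°) + cos(-11.38°)cos(8.55°)cos(117.75°) = -0.4807
σ = 118.733° → d = Rσ = 3432·2.07228 = 7112 nmi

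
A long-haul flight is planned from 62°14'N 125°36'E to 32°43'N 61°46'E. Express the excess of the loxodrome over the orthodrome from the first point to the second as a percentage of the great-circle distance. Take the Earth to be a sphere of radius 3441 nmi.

3.1%

Great circle: σ = 0.8618 rad → d_gc = Rσ = 2965.3 nmi
Rhumb: Δφ = -0.5152, Δλ = -1.1141, Δψ = -0.7929, q = Δφ/Δψ = 0.6498 → d_rh = R√(Δφ²+q²Δλ²) = 3057.3 nmi
Excess = (3057.3 − 2965.3) / 2965.3 = 92.0 / 2965.3 = 3.10% ≈ 3.1%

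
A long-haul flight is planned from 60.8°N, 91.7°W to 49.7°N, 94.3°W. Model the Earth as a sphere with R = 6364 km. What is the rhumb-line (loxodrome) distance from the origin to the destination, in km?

Rhumb course C = atan2(Δλ, Δψ) with Δψ = ln[tan(π/4+φ₂/2)/tan(π/4+φ₁/2)] = -0.3427, Δλ = -0.0454 → C = 187.54°
d = R·|Δφ| / |cos C| = 6364·0.19373 / 0.99135 = 1244 km

1244 km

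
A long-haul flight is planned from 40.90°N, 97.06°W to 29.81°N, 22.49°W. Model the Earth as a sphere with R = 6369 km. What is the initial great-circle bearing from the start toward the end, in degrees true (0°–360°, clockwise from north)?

75.0°

θ = atan2( sin Δλ·cos φ₂ ,  cos φ₁ sin φ₂ − sin φ₁ cos φ₂ cos Δλ )
  = atan2(+0.8364, +0.2246) = 74.97°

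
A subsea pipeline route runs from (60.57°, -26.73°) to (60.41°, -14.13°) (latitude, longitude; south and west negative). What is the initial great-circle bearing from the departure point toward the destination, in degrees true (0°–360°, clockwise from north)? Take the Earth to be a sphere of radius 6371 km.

86.0°

θ = atan2( sin Δλ·cos φ₂ ,  cos φ₁ sin φ₂ − sin φ₁ cos φ₂ cos Δλ )
  = atan2(+0.1077, +0.0076) = 85.98°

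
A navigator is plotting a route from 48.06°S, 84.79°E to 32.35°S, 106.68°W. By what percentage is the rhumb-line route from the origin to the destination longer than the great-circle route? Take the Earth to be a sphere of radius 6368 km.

Great circle: σ = 1.7267 rad → d_gc = Rσ = 10995.9 km
Rhumb: Δφ = +0.2742, Δλ = +2.9414, Δψ = +0.3618, q = Δφ/Δψ = 0.7579 → d_rh = R√(Δφ²+q²Δλ²) = 14302.9 km
Excess = (14302.9 − 10995.9) / 10995.9 = 3307.0 / 10995.9 = 30.07% ≈ 30.1%

30.1%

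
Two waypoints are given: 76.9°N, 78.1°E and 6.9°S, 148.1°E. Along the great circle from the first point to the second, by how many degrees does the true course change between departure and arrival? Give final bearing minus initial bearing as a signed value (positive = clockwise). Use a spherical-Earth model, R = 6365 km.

+56.7°

At departure: θ₁ = atan2(sin Δλ cos φ₂, cos φ₁ sin φ₂ − sin φ₁ cos φ₂ cos Δλ) = 110.99°
At arrival: θ₂ = atan2(sin Δλ cos φ₁, −cos φ₂ sin φ₁ + sin φ₂ cos φ₁ cos Δλ) = 167.69°
Δθ = θ₂ − θ₁ = +56.7°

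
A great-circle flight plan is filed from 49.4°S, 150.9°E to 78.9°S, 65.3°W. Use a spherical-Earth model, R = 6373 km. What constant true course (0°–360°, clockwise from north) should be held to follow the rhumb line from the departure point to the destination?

118.0°

Δψ = ln[tan(π/4+φ₂/2)/tan(π/4+φ₁/2)] = -1.3368
Δλ = +2.5098 rad (taken the short way round)
course = atan2(Δλ, Δψ) = 118.04°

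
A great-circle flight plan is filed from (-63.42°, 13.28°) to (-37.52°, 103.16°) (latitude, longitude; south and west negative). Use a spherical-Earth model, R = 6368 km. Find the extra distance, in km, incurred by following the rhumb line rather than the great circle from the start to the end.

450 km

Great circle: cos σ = sin φ₁ sin φ₂ + cos φ₁ cos φ₂ cos Δλ,  σ = 0.9939 rad → d_gc = 6329.3 km
Rhumb line: Δψ = +0.7357, q = Δφ/Δψ = 0.6145, d_rh = R√(Δφ²+q²Δλ²) = 6779.7 km
Excess = 6779.7 − 6329.3 = 450.4 ≈ 450 km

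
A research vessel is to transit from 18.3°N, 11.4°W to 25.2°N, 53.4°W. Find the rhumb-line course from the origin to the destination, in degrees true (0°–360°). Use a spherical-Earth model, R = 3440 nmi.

Meridional parts: M(φ₁)=+0.3250, M(φ₂)=+0.4547 → ΔM = +0.1298;  Δλ = -0.7330 rad
tan C = Δλ / ΔM = -5.6491 → C = 280.04°

280.0°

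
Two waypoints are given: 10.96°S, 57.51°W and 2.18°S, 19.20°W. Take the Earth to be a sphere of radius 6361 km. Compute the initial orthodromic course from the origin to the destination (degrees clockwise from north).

θ = atan2( sin Δλ·cos φ₂ ,  cos φ₁ sin φ₂ − sin φ₁ cos φ₂ cos Δλ )
  = atan2(+0.6195, +0.1117) = 79.78°

79.8°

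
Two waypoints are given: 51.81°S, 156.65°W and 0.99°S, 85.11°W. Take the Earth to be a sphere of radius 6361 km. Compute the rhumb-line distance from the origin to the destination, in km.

8798 km

Δψ = ln[tan(π/4+φ₂/2)/tan(π/4+φ₁/2)] = +1.0435;  Δφ = +0.8870 rad,  Δλ = +1.2486 rad
q = Δφ/Δψ = 0.8500
d = R·√(Δφ² + q²Δλ²) = 6361·1.38315 = 8798 km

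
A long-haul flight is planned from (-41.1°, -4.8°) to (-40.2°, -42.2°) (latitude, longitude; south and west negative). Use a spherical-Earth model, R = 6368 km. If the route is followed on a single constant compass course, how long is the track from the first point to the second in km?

3155 km

Δψ = ln[tan(π/4+φ₂/2)/tan(π/4+φ₁/2)] = +0.0207;  Δφ = +0.0157 rad,  Δλ = -0.6528 rad
q = Δφ/Δψ = 0.7587
d = R·√(Δφ² + q²Δλ²) = 6368·0.49548 = 3155 km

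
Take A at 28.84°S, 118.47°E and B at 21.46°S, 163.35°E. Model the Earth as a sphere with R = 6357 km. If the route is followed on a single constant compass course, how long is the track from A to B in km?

Rhumb course C = atan2(Δλ, Δψ) with Δψ = ln[tan(π/4+φ₂/2)/tan(π/4+φ₁/2)] = +0.1424, Δλ = +0.7833 → C = 79.69°
d = R·|Δφ| / |cos C| = 6357·0.12881 / 0.17891 = 4577 km

4577 km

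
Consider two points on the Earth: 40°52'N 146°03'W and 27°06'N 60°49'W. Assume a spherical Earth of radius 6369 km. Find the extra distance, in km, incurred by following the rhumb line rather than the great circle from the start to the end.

269 km

Great circle: cos σ = sin φ₁ sin φ₂ + cos φ₁ cos φ₂ cos Δλ,  σ = 1.2089 rad → d_gc = 7699.8 km
Rhumb line: Δψ = -0.2911, q = Δφ/Δψ = 0.8254, d_rh = R√(Δφ²+q²Δλ²) = 7968.4 km
Excess = 7968.4 − 7699.8 = 268.6 ≈ 269 km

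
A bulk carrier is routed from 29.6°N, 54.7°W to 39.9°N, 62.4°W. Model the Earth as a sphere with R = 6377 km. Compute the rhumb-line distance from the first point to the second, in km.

Δψ = ln[tan(π/4+φ₂/2)/tan(π/4+φ₁/2)] = +0.2194;  Δφ = +0.1798 rad,  Δλ = -0.1344 rad
q = Δφ/Δψ = 0.8195
d = R·√(Δφ² + q²Δλ²) = 6377·0.21082 = 1344 km

1344 km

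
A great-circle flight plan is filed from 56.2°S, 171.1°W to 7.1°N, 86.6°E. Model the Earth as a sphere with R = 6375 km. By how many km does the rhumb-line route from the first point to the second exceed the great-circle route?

443 km

Great circle: cos σ = sin φ₁ sin φ₂ + cos φ₁ cos φ₂ cos Δλ,  σ = 1.7929 rad → d_gc = 11429.92 km
Rhumb line: Δψ = +1.3155, q = Δφ/Δψ = 0.8398, d_rh = R√(Δφ²+q²Δλ²) = 11873.39 km
Excess = 11873.39 − 11429.92 = 443.47 ≈ 443 km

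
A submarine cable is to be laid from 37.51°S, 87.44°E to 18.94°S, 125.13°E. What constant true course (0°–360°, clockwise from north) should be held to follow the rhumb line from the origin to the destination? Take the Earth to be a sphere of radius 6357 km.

Δψ = ln[tan(π/4+φ₂/2)/tan(π/4+φ₁/2)] = +0.3704
Δλ = +0.6578 rad (taken the short way round)
course = atan2(Δλ, Δψ) = 60.62°

60.6°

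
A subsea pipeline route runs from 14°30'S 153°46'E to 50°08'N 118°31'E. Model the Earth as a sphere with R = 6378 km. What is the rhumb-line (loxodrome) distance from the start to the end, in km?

Rhumb course C = atan2(Δλ, Δψ) with Δψ = ln[tan(π/4+φ₂/2)/tan(π/4+φ₁/2)] = +1.2701, Δλ = -0.6152 → C = 334.16°
d = R·|Δφ| / |cos C| = 6378·1.12806 / 0.89998 = 7994 km

7994 km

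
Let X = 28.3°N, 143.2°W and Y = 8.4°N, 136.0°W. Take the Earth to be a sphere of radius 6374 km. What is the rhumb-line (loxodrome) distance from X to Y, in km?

2339 km

Δψ = ln[tan(π/4+φ₂/2)/tan(π/4+φ₁/2)] = -0.3682;  Δφ = -0.3473 rad,  Δλ = +0.1257 rad
q = Δφ/Δψ = 0.9433
d = R·√(Δφ² + q²Δλ²) = 6374·0.36699 = 2339 km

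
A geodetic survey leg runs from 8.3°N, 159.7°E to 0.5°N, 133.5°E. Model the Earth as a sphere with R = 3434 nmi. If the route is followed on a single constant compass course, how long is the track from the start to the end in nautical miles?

Rhumb course C = atan2(Δλ, Δψ) with Δψ = ln[tan(π/4+φ₂/2)/tan(π/4+φ₁/2)] = -0.1366, Δλ = -0.4573 → C = 253.36°
d = R·|Δφ| / |cos C| = 3434·0.13614 / 0.28631 = 1633 nmi

1633 nmi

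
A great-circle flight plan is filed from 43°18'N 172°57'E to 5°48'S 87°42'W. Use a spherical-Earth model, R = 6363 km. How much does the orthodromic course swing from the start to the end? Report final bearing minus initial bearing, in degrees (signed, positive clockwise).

+45.2°

Initial bearing θ₁ = atan2(sin Δλ cos φ₂, cos φ₁ sin φ₂ − sin φ₁ cos φ₂ cos Δλ) = 87.82°
Final bearing θ₂ = (initial bearing from the destination back to the start) + 180° = 133.03°
Δθ = θ₂ − θ₁ = +45.2°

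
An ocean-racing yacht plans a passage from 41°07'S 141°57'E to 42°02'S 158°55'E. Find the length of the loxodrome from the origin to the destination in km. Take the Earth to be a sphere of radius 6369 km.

1415 km

Δψ = ln[tan(π/4+φ₂/2)/tan(π/4+φ₁/2)] = -0.0214;  Δφ = -0.0160 rad,  Δλ = +0.2961 rad
q = Δφ/Δψ = 0.7481
d = R·√(Δφ² + q²Δλ²) = 6369·0.22210 = 1415 km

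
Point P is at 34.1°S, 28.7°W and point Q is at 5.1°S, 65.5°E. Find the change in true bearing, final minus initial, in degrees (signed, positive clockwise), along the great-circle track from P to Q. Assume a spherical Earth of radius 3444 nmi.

-40.9°

Initial bearing θ₁ = atan2(sin Δλ cos φ₂, cos φ₁ sin φ₂ − sin φ₁ cos φ₂ cos Δλ) = 96.58°
Final bearing θ₂ = (initial bearing from the destination back to the start) + 180° = 55.68°
Δθ = θ₂ − θ₁ = -40.9°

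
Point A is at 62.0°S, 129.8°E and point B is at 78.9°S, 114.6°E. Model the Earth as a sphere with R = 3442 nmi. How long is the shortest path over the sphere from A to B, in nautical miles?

1052 nmi

Haversine: a = sin²(Δφ/2)+cos φ₁ cos φ₂ sin²(Δλ/2) = 0.02317;  σ = 2·atan2(√a,√(1−a))
σ = 17.512° → d = Rσ = 3442·0.30565 = 1052 nmi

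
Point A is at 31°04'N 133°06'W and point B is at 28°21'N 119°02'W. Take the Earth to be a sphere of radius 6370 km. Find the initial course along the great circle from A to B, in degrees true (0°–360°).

99.0°

N = sin Δλ·cos φ₂ = +0.2139;  D = cos φ₁ sin φ₂ − sin φ₁ cos φ₂ cos Δλ = -0.0338
initial course = atan2(N, D) = 98.97°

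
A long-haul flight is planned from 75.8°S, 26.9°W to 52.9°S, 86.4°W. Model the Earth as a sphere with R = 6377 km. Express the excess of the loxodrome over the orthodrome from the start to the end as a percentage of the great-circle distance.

3.7%

Great circle: σ = 0.5580 rad → d_gc = Rσ = 3558.4 km
Rhumb: Δφ = +0.3997, Δλ = -1.0385, Δψ = +0.9911, q = Δφ/Δψ = 0.4033 → d_rh = R√(Δφ²+q²Δλ²) = 3691.7 km
Excess = (3691.7 − 3558.4) / 3558.4 = 133.3 / 3558.4 = 3.746% ≈ 3.7%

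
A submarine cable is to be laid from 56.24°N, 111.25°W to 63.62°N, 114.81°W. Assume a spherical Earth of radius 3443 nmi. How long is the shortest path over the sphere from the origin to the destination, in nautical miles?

456 nmi

cos σ = sin φ₁ sin φ₂ + cos φ₁ cos φ₂ cos Δλ
      = sin(56.24°)sin(63.62°) + cos(56.24°)cos(63.62°)cos(-3.56°) = 0.9912
σ = 7.590° → d = Rσ = 3443·0.13246 = 456 nmi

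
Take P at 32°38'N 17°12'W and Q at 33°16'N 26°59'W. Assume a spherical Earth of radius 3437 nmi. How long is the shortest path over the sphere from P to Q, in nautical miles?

494 nmi

cos σ = sin φ₁ sin φ₂ + cos φ₁ cos φ₂ cos Δλ
      = sin(32.63°)sin(33.27°) + cos(32.63°)cos(33.27°)cos(-9.78°) = 0.9897
σ = 8.231° → d = Rσ = 3437·0.14366 = 494 nmi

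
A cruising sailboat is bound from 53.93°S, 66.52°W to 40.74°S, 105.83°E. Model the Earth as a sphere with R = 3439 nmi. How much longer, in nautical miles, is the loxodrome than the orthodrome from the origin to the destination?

Great circle: cos σ = sin φ₁ sin φ₂ + cos φ₁ cos φ₂ cos Δλ,  σ = 1.4853 rad → d_gc = 5108.0 nmi
Rhumb line: Δψ = +0.3422, q = Δφ/Δψ = 0.6727, d_rh = R√(Δφ²+q²Δλ²) = 7003.4 nmi
Excess = 7003.4 − 5108.0 = 1895.4 ≈ 1895 nmi

1895 nmi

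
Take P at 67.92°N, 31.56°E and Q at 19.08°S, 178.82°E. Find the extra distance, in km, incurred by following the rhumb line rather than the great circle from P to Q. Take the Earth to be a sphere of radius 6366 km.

Great circle: cos σ = sin φ₁ sin φ₂ + cos φ₁ cos φ₂ cos Δλ,  σ = 2.2165 rad → d_gc = 14110.0 km
Rhumb line: Δψ = -1.9736, q = Δφ/Δψ = 0.7694, d_rh = R√(Δφ²+q²Δλ²) = 15871.7 km
Excess = 15871.7 − 14110.0 = 1761.7 ≈ 1762 km

1762 km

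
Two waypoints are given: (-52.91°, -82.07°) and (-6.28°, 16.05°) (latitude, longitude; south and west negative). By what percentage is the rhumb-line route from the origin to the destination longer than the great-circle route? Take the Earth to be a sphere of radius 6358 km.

4.3%

Great circle: σ = 1.5682 rad → d_gc = Rσ = 9970.7 km
Rhumb: Δφ = +0.8138, Δλ = +1.7125, Δψ = +0.9824, q = Δφ/Δψ = 0.8284 → d_rh = R√(Δφ²+q²Δλ²) = 10398.9 km
Excess = (10398.9 − 9970.7) / 9970.7 = 428.2 / 9970.7 = 4.29% ≈ 4.3%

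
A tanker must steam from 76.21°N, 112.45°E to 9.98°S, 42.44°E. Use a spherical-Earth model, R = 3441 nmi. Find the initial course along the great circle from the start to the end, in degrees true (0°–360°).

248.3°

N = sin Δλ·cos φ₂ = -0.9255;  D = cos φ₁ sin φ₂ − sin φ₁ cos φ₂ cos Δλ = -0.3683
initial course = atan2(N, D) = 248.30°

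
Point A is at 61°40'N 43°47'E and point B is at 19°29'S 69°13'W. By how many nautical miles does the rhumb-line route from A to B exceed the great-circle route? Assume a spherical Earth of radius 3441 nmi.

Great circle: cos σ = sin φ₁ sin φ₂ + cos φ₁ cos φ₂ cos Δλ,  σ = 2.0583 rad → d_gc = 7082.5 nmi
Rhumb line: Δψ = -1.7235, q = Δφ/Δψ = 0.8218, d_rh = R√(Δφ²+q²Δλ²) = 7406.5 nmi
Excess = 7406.5 − 7082.5 = 324.0 ≈ 324 nmi

324 nmi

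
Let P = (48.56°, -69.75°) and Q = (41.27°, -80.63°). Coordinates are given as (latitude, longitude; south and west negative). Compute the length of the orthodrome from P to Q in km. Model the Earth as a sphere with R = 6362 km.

1176 km

cos σ = sin φ₁ sin φ₂ + cos φ₁ cos φ₂ cos Δλ
      = sin(48.56°)sin(41.27°) + cos(48.56°)cos(41.27°)cos(-10.88°) = 0.9830
σ = 10.588° → d = Rσ = 6362·0.18479 = 1176 km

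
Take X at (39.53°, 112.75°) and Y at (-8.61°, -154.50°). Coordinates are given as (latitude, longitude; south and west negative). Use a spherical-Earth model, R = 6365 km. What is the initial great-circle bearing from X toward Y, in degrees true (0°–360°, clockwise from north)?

N = sin Δλ·cos φ₂ = +0.9876;  D = cos φ₁ sin φ₂ − sin φ₁ cos φ₂ cos Δλ = -0.0853
initial course = atan2(N, D) = 94.94°

94.9°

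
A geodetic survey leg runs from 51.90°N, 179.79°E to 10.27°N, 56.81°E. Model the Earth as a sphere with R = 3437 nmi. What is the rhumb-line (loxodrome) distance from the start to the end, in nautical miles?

6563 nmi

Rhumb course C = atan2(Δλ, Δψ) with Δψ = ln[tan(π/4+φ₂/2)/tan(π/4+φ₁/2)] = -0.8831, Δλ = -2.1464 → C = 247.64°
d = R·|Δφ| / |cos C| = 3437·0.72658 / 0.38049 = 6563 nmi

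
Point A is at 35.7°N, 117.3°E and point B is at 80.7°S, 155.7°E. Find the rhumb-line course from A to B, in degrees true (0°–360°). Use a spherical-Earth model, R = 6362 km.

168.1°

Δψ = ln[tan(π/4+φ₂/2)/tan(π/4+φ₁/2)] = -3.1770
Δλ = +0.6702 rad (taken the short way round)
course = atan2(Δλ, Δψ) = 168.09°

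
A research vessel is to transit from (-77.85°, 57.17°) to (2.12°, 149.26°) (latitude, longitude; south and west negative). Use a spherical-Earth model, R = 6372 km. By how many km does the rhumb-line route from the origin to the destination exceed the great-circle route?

Great circle: cos σ = sin φ₁ sin φ₂ + cos φ₁ cos φ₂ cos Δλ,  σ = 1.6146 rad → d_gc = 10288.5 km
Rhumb line: Δψ = +2.2773, q = Δφ/Δψ = 0.6129, d_rh = R√(Δφ²+q²Δλ²) = 10885.7 km
Excess = 10885.7 − 10288.5 = 597.2 ≈ 597 km

597 km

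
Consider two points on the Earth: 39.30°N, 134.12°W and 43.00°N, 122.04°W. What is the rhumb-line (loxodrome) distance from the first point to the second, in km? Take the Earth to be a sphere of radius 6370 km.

Δψ = ln[tan(π/4+φ₂/2)/tan(π/4+φ₁/2)] = +0.0858;  Δφ = +0.0646 rad,  Δλ = +0.2108 rad
q = Δφ/Δψ = 0.7527
d = R·√(Δφ² + q²Δλ²) = 6370·0.17132 = 1091 km

1091 km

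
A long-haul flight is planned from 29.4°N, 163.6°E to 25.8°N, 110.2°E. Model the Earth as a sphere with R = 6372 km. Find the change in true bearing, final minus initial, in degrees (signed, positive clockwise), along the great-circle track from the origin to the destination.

Initial bearing θ₁ = atan2(sin Δλ cos φ₂, cos φ₁ sin φ₂ − sin φ₁ cos φ₂ cos Δλ) = 279.09°
Final bearing θ₂ = (initial bearing from the destination back to the start) + 180° = 252.85°
Δθ = θ₂ − θ₁ = -26.2°

-26.2°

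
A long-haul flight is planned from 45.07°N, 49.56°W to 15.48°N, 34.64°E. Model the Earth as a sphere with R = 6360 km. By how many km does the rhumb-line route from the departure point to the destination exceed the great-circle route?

240 km

Great circle: cos σ = sin φ₁ sin φ₂ + cos φ₁ cos φ₂ cos Δλ,  σ = 1.3101 rad → d_gc = 8332.3 km
Rhumb line: Δψ = -0.6096, q = Δφ/Δψ = 0.8472, d_rh = R√(Δφ²+q²Δλ²) = 8572.6 km
Excess = 8572.6 − 8332.3 = 240.3 ≈ 240 km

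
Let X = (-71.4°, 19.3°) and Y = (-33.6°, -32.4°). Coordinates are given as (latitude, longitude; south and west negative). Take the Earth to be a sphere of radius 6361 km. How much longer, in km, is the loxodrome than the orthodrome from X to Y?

117 km

Great circle: cos σ = sin φ₁ sin φ₂ + cos φ₁ cos φ₂ cos Δλ,  σ = 0.8105 rad → d_gc = 5155.5 km
Rhumb line: Δψ = +1.1861, q = Δφ/Δψ = 0.5562, d_rh = R√(Δφ²+q²Δλ²) = 5272.9 km
Excess = 5272.9 − 5155.5 = 117.4 ≈ 117 km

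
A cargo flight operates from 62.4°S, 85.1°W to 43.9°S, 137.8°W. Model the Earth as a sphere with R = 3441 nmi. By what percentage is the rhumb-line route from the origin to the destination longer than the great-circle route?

Great circle: σ = 0.6150 rad → d_gc = Rσ = 2116.1 nmi
Rhumb: Δφ = +0.3229, Δλ = -0.9198, Δψ = +0.5495, q = Δφ/Δψ = 0.5876 → d_rh = R√(Δφ²+q²Δλ²) = 2166.4 nmi
Excess = (2166.4 − 2116.1) / 2116.1 = 50.3 / 2116.1 = 2.38% ≈ 2.4%

2.4%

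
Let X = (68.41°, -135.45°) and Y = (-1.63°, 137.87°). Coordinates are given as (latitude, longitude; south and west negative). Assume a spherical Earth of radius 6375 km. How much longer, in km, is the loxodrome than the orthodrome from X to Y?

425 km

Great circle: cos σ = sin φ₁ sin φ₂ + cos φ₁ cos φ₂ cos Δλ,  σ = 1.5759 rad → d_gc = 10046.6 km
Rhumb line: Δψ = -1.6857, q = Δφ/Δψ = 0.7252, d_rh = R√(Δφ²+q²Δλ²) = 10471.3 km
Excess = 10471.3 − 10046.6 = 424.7 ≈ 425 km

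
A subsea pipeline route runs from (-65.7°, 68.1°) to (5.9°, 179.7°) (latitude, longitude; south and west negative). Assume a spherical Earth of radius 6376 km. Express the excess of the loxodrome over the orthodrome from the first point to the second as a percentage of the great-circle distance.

6.8%

Great circle: σ = 1.8177 rad → d_gc = Rσ = 11589.5 km
Rhumb: Δφ = +1.2497, Δλ = +1.9478, Δψ = +1.6389, q = Δφ/Δψ = 0.7625 → d_rh = R√(Δφ²+q²Δλ²) = 12375.7 km
Excess = (12375.7 − 11589.5) / 11589.5 = 786.2 / 11589.5 = 6.78% ≈ 6.8%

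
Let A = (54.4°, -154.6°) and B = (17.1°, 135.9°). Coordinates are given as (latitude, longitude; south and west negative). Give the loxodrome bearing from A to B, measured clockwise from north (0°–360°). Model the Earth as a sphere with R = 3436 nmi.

Meridional parts: M(φ₁)=+1.1361, M(φ₂)=+0.3030 → ΔM = -0.8331;  Δλ = -1.2130 rad
tan C = Δλ / ΔM = +1.4560 → C = 235.52°

235.5°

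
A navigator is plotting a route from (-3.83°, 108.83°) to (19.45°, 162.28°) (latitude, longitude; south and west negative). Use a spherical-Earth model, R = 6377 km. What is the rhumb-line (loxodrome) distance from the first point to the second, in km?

Δψ = ln[tan(π/4+φ₂/2)/tan(π/4+φ₁/2)] = +0.4131;  Δφ = +0.4063 rad,  Δλ = +0.9329 rad
q = Δφ/Δψ = 0.9836
d = R·√(Δφ² + q²Δλ²) = 6377·1.00354 = 6400 km

6400 km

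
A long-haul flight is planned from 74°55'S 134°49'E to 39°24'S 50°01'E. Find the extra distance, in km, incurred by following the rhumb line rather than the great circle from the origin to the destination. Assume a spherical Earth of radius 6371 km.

401 km

Great circle: cos σ = sin φ₁ sin φ₂ + cos φ₁ cos φ₂ cos Δλ,  σ = 0.8878 rad → d_gc = 5656.4 km
Rhumb line: Δψ = +1.2727, q = Δφ/Δψ = 0.4871, d_rh = R√(Δφ²+q²Δλ²) = 6057.2 km
Excess = 6057.2 − 5656.4 = 400.8 ≈ 401 km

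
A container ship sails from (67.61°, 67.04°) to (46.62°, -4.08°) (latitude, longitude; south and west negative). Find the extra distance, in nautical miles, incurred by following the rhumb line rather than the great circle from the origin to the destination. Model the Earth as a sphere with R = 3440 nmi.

120 nmi

Great circle: cos σ = sin φ₁ sin φ₂ + cos φ₁ cos φ₂ cos Δλ,  σ = 0.7126 rad → d_gc = 2451.3 nmi
Rhumb line: Δψ = -0.6980, q = Δφ/Δψ = 0.5249, d_rh = R√(Δφ²+q²Δλ²) = 2571.2 nmi
Excess = 2571.2 − 2451.3 = 119.9 ≈ 120 nmi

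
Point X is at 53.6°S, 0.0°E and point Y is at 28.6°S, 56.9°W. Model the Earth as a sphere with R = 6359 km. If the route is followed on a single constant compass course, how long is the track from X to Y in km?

Rhumb course C = atan2(Δλ, Δψ) with Δψ = ln[tan(π/4+φ₂/2)/tan(π/4+φ₁/2)] = +0.5911, Δλ = -0.9931 → C = 300.76°
d = R·|Δφ| / |cos C| = 6359·0.43633 / 0.51145 = 5425 km

5425 km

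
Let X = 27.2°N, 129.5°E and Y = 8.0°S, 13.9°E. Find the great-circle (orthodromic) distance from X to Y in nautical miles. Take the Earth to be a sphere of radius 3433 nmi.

6973 nmi

cos σ = sin φ₁ sin φ₂ + cos φ₁ cos φ₂ cos Δλ
      = sin(27.20°)sin(-8.00°) + cos(27.20°)cos(-8.00°)cos(-115.60°) = -0.4442
σ = 116.371° → d = Rσ = 3433·2.03105 = 6973 nmi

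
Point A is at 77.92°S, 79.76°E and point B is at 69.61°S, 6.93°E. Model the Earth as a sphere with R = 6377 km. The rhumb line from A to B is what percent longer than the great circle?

Great circle: σ = 0.3537 rad → d_gc = Rσ = 2255.3 km
Rhumb: Δφ = +0.1450, Δλ = -1.2711, Δψ = +0.5304, q = Δφ/Δψ = 0.2734 → d_rh = R√(Δφ²+q²Δλ²) = 2401.7 km
Excess = (2401.7 − 2255.3) / 2255.3 = 146.4 / 2255.3 = 6.49% ≈ 6.5%

6.5%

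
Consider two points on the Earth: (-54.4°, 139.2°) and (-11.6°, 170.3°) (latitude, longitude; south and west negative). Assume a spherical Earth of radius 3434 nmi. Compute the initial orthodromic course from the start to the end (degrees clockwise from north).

41.8°

θ = atan2( sin Δλ·cos φ₂ ,  cos φ₁ sin φ₂ − sin φ₁ cos φ₂ cos Δλ )
  = atan2(+0.5060, +0.5650) = 41.85°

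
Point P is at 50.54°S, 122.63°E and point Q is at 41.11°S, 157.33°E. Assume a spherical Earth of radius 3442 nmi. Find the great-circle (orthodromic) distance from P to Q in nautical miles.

1542 nmi

Haversine: a = sin²(Δφ/2)+cos φ₁ cos φ₂ sin²(Δλ/2) = 0.04934;  σ = 2·atan2(√a,√(1−a))
σ = 25.668° → d = Rσ = 3442·0.44799 = 1542 nmi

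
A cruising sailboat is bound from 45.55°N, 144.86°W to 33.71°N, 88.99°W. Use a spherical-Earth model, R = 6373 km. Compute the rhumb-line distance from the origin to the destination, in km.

4945 km

Rhumb course C = atan2(Δλ, Δψ) with Δψ = ln[tan(π/4+φ₂/2)/tan(π/4+φ₁/2)] = -0.2695, Δλ = +0.9751 → C = 105.45°
d = R·|Δφ| / |cos C| = 6373·0.20665 / 0.26635 = 4945 km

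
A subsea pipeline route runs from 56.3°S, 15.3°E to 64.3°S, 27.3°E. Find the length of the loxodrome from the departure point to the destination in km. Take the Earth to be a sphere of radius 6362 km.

1104 km

Δψ = ln[tan(π/4+φ₂/2)/tan(π/4+φ₁/2)] = -0.2835;  Δφ = -0.1396 rad,  Δλ = +0.2094 rad
q = Δφ/Δψ = 0.4926
d = R·√(Δφ² + q²Δλ²) = 6362·0.17360 = 1104 km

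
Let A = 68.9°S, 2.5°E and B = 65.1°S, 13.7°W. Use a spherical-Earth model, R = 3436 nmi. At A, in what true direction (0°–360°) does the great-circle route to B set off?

θ = atan2( sin Δλ·cos φ₂ ,  cos φ₁ sin φ₂ − sin φ₁ cos φ₂ cos Δλ )
  = atan2(-0.1175, +0.0507) = 293.34°

293.3°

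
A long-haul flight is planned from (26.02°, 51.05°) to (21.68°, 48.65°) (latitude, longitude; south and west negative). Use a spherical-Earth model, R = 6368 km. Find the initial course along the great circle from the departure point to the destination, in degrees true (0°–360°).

207.3°

θ = atan2( sin Δλ·cos φ₂ ,  cos φ₁ sin φ₂ − sin φ₁ cos φ₂ cos Δλ )
  = atan2(-0.0389, -0.0753) = 207.32°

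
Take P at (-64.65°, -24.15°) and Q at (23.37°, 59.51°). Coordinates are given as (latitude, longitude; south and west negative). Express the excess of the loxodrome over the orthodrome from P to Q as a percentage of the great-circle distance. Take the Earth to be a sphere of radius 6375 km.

2.2%

Great circle: σ = 1.8913 rad → d_gc = Rσ = 12057.2 km
Rhumb: Δφ = +1.5362, Δλ = +1.4601, Δψ = +1.9118, q = Δφ/Δψ = 0.8036 → d_rh = R√(Δφ²+q²Δλ²) = 12323.2 km
Excess = (12323.2 − 12057.2) / 12057.2 = 266.0 / 12057.2 = 2.21% ≈ 2.2%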